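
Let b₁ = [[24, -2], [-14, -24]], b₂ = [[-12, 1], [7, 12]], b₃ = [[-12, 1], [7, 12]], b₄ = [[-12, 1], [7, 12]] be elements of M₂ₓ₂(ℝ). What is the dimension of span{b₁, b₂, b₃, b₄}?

Represent each element by its coordinate vector in ℝ⁴.
Row-reduce the 4×4 matrix with these as rows.
Exactly 1 pivot survives; hence the rank is 1.

1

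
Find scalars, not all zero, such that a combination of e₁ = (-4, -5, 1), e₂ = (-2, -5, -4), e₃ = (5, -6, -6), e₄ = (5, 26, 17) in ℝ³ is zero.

e₁ + 3e₂ + e₃ + e₄ = 0

Write the vectors as columns of a matrix and find a nonzero vector in its null space.
A generator of the null space is (1, 3, 1, 1).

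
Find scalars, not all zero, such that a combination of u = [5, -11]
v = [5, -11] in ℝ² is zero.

Row-reduce the matrix with u, v as columns; the null space gives the coefficients.
A generator of the null space is (1, -1).

u - v = 0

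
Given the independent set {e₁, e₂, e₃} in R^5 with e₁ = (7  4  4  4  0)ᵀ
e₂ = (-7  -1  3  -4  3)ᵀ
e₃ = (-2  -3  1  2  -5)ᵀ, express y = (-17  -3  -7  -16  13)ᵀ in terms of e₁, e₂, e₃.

y = -2e₁ + e₂ - 2e₃

Since e₁, e₂, e₃ are independent, the coefficients expressing y are uniquely determined by a linear system.
Row-reducing the augmented matrix gives the unique coefficients (a₁, a₂, a₃) = (-2, 1, -2).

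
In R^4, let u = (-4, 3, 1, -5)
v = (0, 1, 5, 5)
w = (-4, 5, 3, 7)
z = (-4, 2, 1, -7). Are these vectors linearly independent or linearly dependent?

The matrix [u|v|w|z] has determinant 136.
A nonzero determinant means the columns are linearly independent.

linearly independent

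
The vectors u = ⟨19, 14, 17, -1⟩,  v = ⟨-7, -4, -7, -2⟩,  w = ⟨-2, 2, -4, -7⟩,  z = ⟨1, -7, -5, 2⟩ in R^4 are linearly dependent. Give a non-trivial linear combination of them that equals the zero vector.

Row-reduce the matrix with u, v, w, z as columns; the null space gives the coefficients.
The free variable yields coefficients (1, 3, -1, 0) (any nonzero multiple also works).

u + 3v - w = 0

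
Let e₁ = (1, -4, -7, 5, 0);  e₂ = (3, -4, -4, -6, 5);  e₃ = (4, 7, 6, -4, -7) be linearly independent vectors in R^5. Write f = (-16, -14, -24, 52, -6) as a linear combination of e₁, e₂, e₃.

f = 4e₁ - 4e₂ - 2e₃

Set up the augmented matrix [e₁ | e₂ | e₃ | f] and row-reduce.
Back-substitution yields (α₁, α₂, α₃) = (4, -4, -2).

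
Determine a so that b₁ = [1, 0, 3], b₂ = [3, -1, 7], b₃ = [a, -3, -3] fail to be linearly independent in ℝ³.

The vectors are dependent exactly when the determinant of the matrix with rows b₁, b₂, b₃ vanishes.
Expanding, det = 3*a - 3.
Setting this to zero gives a = 1.

a = 1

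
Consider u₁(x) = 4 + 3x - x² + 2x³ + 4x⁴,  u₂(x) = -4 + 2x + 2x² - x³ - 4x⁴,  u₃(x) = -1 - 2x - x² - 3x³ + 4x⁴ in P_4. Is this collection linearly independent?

Write each element as a coordinate vector in ℝ⁵ using {1, x, …, x⁴}.
Row-reduce the matrix whose columns are u₁, u₂, u₃.
The reduction yields 3 nonzero rows, so the rank is 3.
Since rank = 3 (the number of vectors), the set is linearly independent.

linearly independent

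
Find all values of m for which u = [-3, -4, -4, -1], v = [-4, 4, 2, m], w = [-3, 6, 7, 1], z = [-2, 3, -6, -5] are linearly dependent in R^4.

The vectors are dependent exactly when the determinant of the matrix with rows u, v, w, z vanishes.
Cofactor expansion gives det = 287*m + 328.
This vanishes exactly when m = -8/7.

m = -8/7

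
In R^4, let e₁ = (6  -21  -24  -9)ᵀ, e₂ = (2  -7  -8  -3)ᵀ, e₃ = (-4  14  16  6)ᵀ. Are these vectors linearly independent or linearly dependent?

Row-reduce the matrix whose columns are e₁, e₂, e₃.
The reduction yields 1 nonzero row, so the rank is 1.
Since rank 1 < 3, the set is linearly dependent.

linearly dependent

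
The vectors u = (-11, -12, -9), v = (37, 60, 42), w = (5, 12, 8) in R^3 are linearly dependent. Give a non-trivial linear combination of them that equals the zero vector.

2u + v - 3w = 0

Set up α₁u + … + α₃w = 0 and solve the homogeneous system.
One solution (up to scaling) is (2, 1, -3).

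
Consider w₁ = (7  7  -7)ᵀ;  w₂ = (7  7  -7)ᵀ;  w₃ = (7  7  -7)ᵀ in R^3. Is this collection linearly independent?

linearly dependent

Two of the vectors are equal, giving an immediate dependence.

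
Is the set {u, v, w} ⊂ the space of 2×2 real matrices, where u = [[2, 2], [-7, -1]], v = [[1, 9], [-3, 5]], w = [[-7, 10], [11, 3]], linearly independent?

linearly independent

Write each element as a coordinate vector in ℝ⁴ using {E₁₁, E₁₂, E₂₁, E₂₂}.
Row-reduce the matrix whose columns are u, v, w.
The reduction yields 3 nonzero rows, so the rank is 3.
Since rank = 3 (the number of vectors), the set is linearly independent.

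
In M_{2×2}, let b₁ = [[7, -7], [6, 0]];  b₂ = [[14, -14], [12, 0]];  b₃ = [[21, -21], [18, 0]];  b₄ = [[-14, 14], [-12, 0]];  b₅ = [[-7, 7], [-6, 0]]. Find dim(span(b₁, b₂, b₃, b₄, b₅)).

Pass to coordinate vectors with respect to the basis {E₁₁, E₁₂, E₂₁, E₂₂}.
Form the matrix with b₁, b₂, b₃, b₄, b₅ as columns and reduce.
Exactly 1 pivot survives; hence the rank is 1.
(With 5 elements in a 4-dimensional space the rank is at most 4.)

1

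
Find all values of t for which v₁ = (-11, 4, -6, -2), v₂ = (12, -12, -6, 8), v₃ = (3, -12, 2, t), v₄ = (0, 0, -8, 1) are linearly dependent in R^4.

The set is linearly dependent precisely when det[v₁; v₂; v₃; v₄] = 0.
Expanding, det = 672*t - 4416.
Setting this to zero gives t = 46/7.

t = 46/7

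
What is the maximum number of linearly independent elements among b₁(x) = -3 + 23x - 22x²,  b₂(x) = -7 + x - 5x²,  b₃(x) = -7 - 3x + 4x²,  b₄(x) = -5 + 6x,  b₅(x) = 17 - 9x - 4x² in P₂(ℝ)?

Pass to coordinate vectors with respect to the basis {1, x, x²}.
Apply Gaussian elimination to the matrix whose rows are b₁, b₂, b₃, b₄, b₅.
Exactly 3 pivots survive; hence the rank is 3.
(With 5 elements in a 3-dimensional space the rank is at most 3.)

3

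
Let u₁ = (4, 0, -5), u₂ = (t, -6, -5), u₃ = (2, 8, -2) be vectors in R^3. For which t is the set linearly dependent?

t = 37/10

Dependence holds iff the 3×3 matrix [u₁ u₂ u₃] is singular.
Cofactor expansion gives det = 148 - 40*t.
Solving 148 - 40*t = 0 yields t = 37/10.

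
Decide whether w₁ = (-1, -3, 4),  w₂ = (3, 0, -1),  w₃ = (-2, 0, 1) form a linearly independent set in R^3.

The matrix [w₁|w₂|w₃] has determinant 3.
A nonzero determinant means the columns are linearly independent.

linearly independent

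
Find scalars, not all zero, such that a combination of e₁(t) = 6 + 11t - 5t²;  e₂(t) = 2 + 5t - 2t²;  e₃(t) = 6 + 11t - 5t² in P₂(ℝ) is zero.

e₁ - e₃ = 0

Write each element as a vector in ℝ³ using {1, t, t²}.
Set up α₁e₁ + … + α₃e₃ = 0 and solve the homogeneous system.
The free variable yields coefficients (1, 0, -1) (any nonzero multiple also works).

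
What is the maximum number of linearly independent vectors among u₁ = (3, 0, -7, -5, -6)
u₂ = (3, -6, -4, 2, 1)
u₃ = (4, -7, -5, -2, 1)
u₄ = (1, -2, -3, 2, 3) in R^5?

Put the 5×4 matrix [u₁|u₂|u₃|u₄] into echelon form.
The echelon form has 4 nonzero rows, so the rank is 4.

4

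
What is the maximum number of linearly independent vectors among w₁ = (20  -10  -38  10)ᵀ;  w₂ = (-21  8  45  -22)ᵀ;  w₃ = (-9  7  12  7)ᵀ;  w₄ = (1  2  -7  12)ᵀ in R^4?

Row-reduce the 4×4 matrix with these as rows.
The echelon form has 2 nonzero rows, so the rank is 2.

2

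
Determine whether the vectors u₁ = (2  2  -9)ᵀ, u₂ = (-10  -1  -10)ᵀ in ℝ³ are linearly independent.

Place the vectors as rows of a 2×3 matrix and reduce to echelon form.
The reduction yields 2 nonzero rows, so the rank is 2.
Since rank = 2 (the number of vectors), the set is linearly independent.

linearly independent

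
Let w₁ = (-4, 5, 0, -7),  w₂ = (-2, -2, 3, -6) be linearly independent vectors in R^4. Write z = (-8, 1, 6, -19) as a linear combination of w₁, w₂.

Set up the augmented matrix [w₁ | w₂ | z] and row-reduce.
The system has the unique solution (α₁, α₂) = (1, 2).

z = w₁ + 2w₂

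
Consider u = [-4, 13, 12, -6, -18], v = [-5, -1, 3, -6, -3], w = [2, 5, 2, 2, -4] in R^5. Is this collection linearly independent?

Row-reduce the matrix whose columns are u, v, w.
The reduction yields 2 nonzero rows, so the rank is 2.
Since rank 2 < 3, the set is linearly dependent.
Indeed u - 2v - 3w = 0.

linearly dependent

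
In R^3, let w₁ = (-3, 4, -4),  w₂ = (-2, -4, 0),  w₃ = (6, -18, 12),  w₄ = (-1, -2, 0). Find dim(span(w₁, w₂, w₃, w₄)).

Apply Gaussian elimination to the matrix whose rows are w₁, w₂, w₃, w₄.
Exactly 2 pivots survive; hence the rank is 2.
(With 4 elements in a 3-dimensional space the rank is at most 3.)

dim = 2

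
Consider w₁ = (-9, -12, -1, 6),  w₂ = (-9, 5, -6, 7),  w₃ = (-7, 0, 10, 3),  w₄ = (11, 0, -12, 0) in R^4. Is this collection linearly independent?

Form the 4×4 matrix with these as columns; its determinant is -11013.
A nonzero determinant means the columns are linearly independent.

linearly independent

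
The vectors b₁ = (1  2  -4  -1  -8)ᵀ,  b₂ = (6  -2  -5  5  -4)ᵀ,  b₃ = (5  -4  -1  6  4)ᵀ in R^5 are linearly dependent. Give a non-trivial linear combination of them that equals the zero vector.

Solve the homogeneous system with b₁, b₂, b₃ as columns by row-reducing the coefficient matrix.
One solution (up to scaling) is (1, -1, 1).

b₁ - b₂ + b₃ = 0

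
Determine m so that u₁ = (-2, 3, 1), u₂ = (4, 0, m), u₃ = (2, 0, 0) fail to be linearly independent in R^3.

The vectors are dependent exactly when the determinant of the matrix with rows u₁, u₂, u₃ vanishes.
The determinant works out to 6*m.
Solving 6*m = 0 yields m = 0.

m = 0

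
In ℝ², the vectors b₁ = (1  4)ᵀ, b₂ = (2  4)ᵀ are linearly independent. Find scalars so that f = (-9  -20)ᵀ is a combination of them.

f = -b₁ - 4b₂

Set up the augmented matrix [b₁ | b₂ | f] and row-reduce.
The system has the unique solution (c₁, c₂) = (-1, -4).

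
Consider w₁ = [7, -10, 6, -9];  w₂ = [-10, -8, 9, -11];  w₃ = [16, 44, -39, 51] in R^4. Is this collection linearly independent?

Row-reduce the matrix whose columns are w₁, w₂, w₃.
The reduction yields 2 nonzero rows, so the rank is 2.
Since rank 2 < 3, the set is linearly dependent.

linearly dependent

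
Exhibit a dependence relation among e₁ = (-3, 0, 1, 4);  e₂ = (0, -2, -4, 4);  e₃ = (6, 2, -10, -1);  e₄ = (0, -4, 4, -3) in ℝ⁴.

2e₁ - e₂ + e₃ + e₄ = 0

Set up α₁e₁ + … + α₄e₄ = 0 and solve the homogeneous system.
One solution (up to scaling) is (2, -1, 1, 1).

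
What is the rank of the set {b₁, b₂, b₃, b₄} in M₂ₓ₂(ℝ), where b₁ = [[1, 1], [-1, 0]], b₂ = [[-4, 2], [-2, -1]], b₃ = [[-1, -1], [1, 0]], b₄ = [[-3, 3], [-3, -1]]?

Use coordinates relative to {E₁₁, E₁₂, E₂₁, E₂₂}.
Apply Gaussian elimination to the matrix whose rows are b₁, b₂, b₃, b₄.
Exactly 2 pivots survive; hence the rank is 2.

rank 2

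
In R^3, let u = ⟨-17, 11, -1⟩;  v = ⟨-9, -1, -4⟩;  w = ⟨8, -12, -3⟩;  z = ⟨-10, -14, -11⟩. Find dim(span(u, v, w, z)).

Row-reduce the 4×3 matrix with these as rows.
Reduction leaves 2 leading entries, giving rank 2.
(With 4 elements in a 3-dimensional space the rank is at most 3.)

dim = 2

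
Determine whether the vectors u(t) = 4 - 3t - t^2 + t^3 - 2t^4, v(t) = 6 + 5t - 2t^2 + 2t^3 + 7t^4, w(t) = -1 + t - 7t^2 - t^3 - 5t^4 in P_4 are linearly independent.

Take coordinates with respect to the standard basis {1, t, …, t^4}.
Row-reduce the matrix whose columns are u, v, w.
The reduction yields 3 nonzero rows, so the rank is 3.
Since rank = 3 (the number of vectors), the set is linearly independent.

linearly independent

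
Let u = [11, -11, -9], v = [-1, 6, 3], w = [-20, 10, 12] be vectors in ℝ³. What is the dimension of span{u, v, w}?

Row-reduce the 3×3 matrix with these as rows.
Reduction leaves 2 leading entries, giving rank 2.

dim = 2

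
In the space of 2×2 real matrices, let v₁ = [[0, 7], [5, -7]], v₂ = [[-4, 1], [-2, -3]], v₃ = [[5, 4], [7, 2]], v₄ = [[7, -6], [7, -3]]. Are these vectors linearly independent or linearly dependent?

linearly independent

Write each element as a coordinate vector in ℝ⁴ using {E₁₁, E₁₂, E₂₁, E₂₂}.
Row-reduce the matrix whose columns are v₁, v₂, v₃, v₄.
The reduction yields 4 nonzero rows, so the rank is 4.
Since rank = 4 (the number of vectors), the set is linearly independent.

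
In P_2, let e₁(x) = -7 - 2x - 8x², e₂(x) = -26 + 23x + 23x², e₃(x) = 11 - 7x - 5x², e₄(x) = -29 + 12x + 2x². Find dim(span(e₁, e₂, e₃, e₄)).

Represent each element by its coordinate vector in ℝ³.
Form the matrix with e₁, e₂, e₃, e₄ as columns and reduce.
The echelon form has 2 nonzero rows, so the rank is 2.
(With 4 elements in a 3-dimensional space the rank is at most 3.)

dim = 2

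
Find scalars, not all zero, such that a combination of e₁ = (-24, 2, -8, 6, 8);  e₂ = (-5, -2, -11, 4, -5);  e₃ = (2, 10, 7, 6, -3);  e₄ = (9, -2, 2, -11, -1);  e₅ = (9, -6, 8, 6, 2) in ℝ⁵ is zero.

e₁ + e₂ + e₃ + 2e₄ + e₅ = 0

Row-reduce the matrix with e₁, e₂, e₃, e₄, e₅ as columns; the null space gives the coefficients.
A generator of the null space is (1, 1, 1, 2, 1).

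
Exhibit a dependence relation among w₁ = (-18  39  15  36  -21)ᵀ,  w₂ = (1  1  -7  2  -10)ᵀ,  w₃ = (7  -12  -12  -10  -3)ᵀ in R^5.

Write the vectors as columns of a matrix and find a nonzero vector in its null space.
A generator of the null space is (1, -3, 3).

w₁ - 3w₂ + 3w₃ = 0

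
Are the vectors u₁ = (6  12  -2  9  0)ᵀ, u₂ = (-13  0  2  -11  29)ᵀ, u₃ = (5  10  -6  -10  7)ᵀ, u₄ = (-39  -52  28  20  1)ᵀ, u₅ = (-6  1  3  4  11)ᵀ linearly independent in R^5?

Place the vectors as rows of a 5×5 matrix and reduce to echelon form.
The reduction yields 3 nonzero rows, so the rank is 3.
Since rank 3 < 5, the set is linearly dependent.
Indeed u₁ - u₂ + 4u₃ + u₄ = 0.

linearly dependent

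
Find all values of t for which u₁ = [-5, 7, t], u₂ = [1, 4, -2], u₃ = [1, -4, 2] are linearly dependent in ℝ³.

t = -7/2

Dependence holds iff the 3×3 matrix [u₁ u₂ u₃] is singular.
Expanding, det = -8*t - 28.
Solving -8*t - 28 = 0 yields t = -7/2.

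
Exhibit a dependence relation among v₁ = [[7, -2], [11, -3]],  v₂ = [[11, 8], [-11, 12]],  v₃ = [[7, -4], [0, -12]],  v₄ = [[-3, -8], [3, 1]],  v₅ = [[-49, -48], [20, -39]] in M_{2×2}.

2v₁ + 3v₂ - v₃ - 3v₄ + v₅ = 0

Take coordinates with respect to {E₁₁, E₁₂, E₂₁, E₂₂}.
Row-reduce the matrix with v₁, v₂, v₃, v₄, v₅ as columns; the null space gives the coefficients.
One solution (up to scaling) is (2, 3, -1, -3, 1).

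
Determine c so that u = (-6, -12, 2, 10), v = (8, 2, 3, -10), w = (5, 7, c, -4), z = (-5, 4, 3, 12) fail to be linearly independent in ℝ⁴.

c = 19/6

Place the vectors as rows of a 4×4 matrix; dependence ⇔ determinant zero.
The determinant works out to 588*c - 1862.
Setting this to zero gives c = 19/6.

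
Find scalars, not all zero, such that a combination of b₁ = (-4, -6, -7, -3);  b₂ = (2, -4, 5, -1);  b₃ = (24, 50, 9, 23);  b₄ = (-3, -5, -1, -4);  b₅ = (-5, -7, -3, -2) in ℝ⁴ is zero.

b₁ + 2b₂ + b₃ + 3b₄ + 3b₅ = 0

Solve the homogeneous system with b₁, b₂, b₃, b₄, b₅ as columns by row-reducing the coefficient matrix.
One solution (up to scaling) is (1, 2, 1, 3, 3).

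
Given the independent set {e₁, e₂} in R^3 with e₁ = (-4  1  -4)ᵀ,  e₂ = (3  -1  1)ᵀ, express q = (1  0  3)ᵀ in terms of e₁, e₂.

q = -e₁ - e₂

Write q = c₁e₁ + c₂e₂ and equate components.
Back-substitution yields (c₁, c₂) = (-1, -1).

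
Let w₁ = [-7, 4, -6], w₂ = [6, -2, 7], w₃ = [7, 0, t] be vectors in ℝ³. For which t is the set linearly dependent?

t = 56/5

Place the vectors as rows of a 3×3 matrix; dependence ⇔ determinant zero.
Expanding, det = 112 - 10*t.
This vanishes exactly when t = 56/5.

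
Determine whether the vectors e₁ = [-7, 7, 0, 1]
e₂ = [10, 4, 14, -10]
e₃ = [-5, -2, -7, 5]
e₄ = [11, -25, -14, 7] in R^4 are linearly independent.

linearly dependent

Place the vectors as rows of a 4×4 matrix and reduce to echelon form.
The reduction yields 2 nonzero rows, so the rank is 2.
Since rank 2 < 4, the set is linearly dependent.
Indeed e₂ + 2e₃ = 0.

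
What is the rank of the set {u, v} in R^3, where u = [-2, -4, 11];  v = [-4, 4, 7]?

2

Put the 3×2 matrix [u|v] into echelon form.
Exactly 2 pivots survive; hence the rank is 2.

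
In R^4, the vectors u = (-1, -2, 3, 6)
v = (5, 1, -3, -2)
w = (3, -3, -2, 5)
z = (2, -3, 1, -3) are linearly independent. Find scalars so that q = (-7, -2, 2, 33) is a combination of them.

q = 2u - v + 2w - 3z

Since u, v, w, z are independent, the coefficients expressing q are uniquely determined by a linear system.
Back-substitution yields (α₁, …, α₄) = (2, -1, 2, -3).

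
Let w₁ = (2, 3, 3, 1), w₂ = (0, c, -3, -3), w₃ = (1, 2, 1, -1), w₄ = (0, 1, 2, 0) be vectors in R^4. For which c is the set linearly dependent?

c = 0

The set is linearly dependent precisely when det[w₁; w₂; w₃; w₄] = 0.
Cofactor expansion gives det = 6*c.
This vanishes exactly when c = 0.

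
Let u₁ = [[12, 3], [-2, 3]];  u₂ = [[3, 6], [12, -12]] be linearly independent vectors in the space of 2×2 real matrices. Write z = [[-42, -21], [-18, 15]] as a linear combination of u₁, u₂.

Take coordinate vectors relative to {E₁₁, E₁₂, E₂₁, E₂₂}.
Write z = α₁u₁ + α₂u₂ and equate components.
The system has the unique solution (α₁, α₂) = (-3, -2).

z = -3u₁ - 2u₂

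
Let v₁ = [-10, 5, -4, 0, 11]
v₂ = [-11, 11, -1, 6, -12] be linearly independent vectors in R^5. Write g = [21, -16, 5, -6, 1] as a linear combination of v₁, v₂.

g = -v₁ - v₂

Since v₁, v₂ are independent, the coefficients expressing g are uniquely determined by a linear system.
Back-substitution yields (α₁, α₂) = (-1, -1).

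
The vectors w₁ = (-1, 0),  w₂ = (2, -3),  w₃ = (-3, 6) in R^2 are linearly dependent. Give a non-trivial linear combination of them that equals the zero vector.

w₁ + 2w₂ + w₃ = 0

Write the vectors as columns of a matrix and find a nonzero vector in its null space.
A generator of the null space is (1, 2, 1).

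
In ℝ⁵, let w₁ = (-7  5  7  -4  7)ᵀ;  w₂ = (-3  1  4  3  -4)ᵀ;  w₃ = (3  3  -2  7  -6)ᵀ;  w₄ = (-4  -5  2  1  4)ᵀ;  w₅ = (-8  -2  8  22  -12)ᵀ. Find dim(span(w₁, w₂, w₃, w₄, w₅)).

Put the 5×5 matrix [w₁|w₂|w₃|w₄|w₅] into echelon form.
Reduction leaves 4 leading entries, giving rank 4.

dim = 4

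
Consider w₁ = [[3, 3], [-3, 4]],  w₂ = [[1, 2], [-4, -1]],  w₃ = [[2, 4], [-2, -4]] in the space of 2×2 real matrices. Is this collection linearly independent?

linearly independent

Write each element as a coordinate vector in ℝ⁴ using {E₁₁, E₁₂, E₂₁, E₂₂}.
Place the vectors as rows of a 3×4 matrix and reduce to echelon form.
The reduction yields 3 nonzero rows, so the rank is 3.
Since rank = 3 (the number of vectors), the set is linearly independent.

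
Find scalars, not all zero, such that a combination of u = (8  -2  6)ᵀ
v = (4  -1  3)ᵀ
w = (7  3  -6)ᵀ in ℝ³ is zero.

u - 2v = 0

Row-reduce the matrix with u, v, w as columns; the null space gives the coefficients.
A generator of the null space is (1, -2, 0).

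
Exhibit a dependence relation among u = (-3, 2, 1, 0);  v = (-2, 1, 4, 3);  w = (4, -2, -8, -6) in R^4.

2v + w = 0

Solve the homogeneous system with u, v, w as columns by row-reducing the coefficient matrix.
A generator of the null space is (0, 2, 1).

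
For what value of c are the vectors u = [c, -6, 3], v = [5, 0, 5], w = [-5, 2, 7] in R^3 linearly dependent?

c = 39

Place the vectors as rows of a 3×3 matrix; dependence ⇔ determinant zero.
Cofactor expansion gives det = 390 - 10*c.
Setting this to zero gives c = 39.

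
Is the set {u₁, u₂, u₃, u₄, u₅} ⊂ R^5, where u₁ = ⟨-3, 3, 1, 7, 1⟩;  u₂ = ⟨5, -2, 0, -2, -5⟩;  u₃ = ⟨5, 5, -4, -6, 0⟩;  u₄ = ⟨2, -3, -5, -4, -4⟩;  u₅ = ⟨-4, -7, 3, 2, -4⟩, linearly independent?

linearly independent

Row-reduce the matrix whose columns are u₁, u₂, u₃, u₄, u₅.
The reduction yields 5 nonzero rows, so the rank is 5.
Since rank = 5 (the number of vectors), the set is linearly independent.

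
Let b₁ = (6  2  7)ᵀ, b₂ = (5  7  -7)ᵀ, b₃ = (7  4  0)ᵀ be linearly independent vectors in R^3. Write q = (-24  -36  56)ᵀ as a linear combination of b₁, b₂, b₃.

Since b₁, b₂, b₃ are independent, the coefficients expressing q are uniquely determined by a linear system.
The system has the unique solution (c₁, c₂, c₃) = (4, -4, -4).

q = 4b₁ - 4b₂ - 4b₃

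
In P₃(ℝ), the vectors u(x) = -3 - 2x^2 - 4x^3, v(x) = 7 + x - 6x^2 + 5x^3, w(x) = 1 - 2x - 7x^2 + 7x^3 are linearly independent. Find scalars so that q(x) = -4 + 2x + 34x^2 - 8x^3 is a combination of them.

q = -4u - 2v - 2w

Take coordinate vectors relative to {1, x, …, x^3}.
Solve the system with u, v, w as columns and q as the right-hand side.
Back-substitution yields (a₁, a₂, a₃) = (-4, -2, -2).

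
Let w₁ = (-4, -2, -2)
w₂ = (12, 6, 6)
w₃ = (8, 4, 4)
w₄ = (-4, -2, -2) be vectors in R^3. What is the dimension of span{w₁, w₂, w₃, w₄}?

Row-reduce the 4×3 matrix with these as rows.
Reduction leaves 1 leading entry, giving rank 1.
(With 4 elements in a 3-dimensional space the rank is at most 3.)

dim = 1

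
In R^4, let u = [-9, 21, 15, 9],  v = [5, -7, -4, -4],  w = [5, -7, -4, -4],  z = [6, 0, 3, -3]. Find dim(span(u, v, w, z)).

dim = 2

Put the 4×4 matrix [u|v|w|z] into echelon form.
Reduction leaves 2 leading entries, giving rank 2.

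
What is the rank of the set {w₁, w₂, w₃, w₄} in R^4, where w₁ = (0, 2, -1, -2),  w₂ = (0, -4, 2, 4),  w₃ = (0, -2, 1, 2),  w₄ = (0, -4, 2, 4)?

rank 1

Apply Gaussian elimination to the matrix whose rows are w₁, w₂, w₃, w₄.
Exactly 1 pivot survives; hence the rank is 1.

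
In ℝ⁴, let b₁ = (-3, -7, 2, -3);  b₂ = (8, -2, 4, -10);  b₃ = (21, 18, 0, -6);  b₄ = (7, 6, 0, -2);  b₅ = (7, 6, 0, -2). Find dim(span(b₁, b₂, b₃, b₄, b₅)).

2

Apply Gaussian elimination to the matrix whose rows are b₁, b₂, b₃, b₄, b₅.
Exactly 2 pivots survive; hence the rank is 2.
(With 5 elements in a 4-dimensional space the rank is at most 4.)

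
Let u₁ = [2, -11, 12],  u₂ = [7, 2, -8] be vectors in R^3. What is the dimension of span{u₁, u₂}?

Apply Gaussian elimination to the matrix whose rows are u₁, u₂.
The echelon form has 2 nonzero rows, so the rank is 2.

dim = 2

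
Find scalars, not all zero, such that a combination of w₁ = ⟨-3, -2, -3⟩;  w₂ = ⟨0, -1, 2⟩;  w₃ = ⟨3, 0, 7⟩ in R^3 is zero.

w₁ - 2w₂ + w₃ = 0

Row-reduce the matrix with w₁, w₂, w₃ as columns; the null space gives the coefficients.
A generator of the null space is (1, -2, 1).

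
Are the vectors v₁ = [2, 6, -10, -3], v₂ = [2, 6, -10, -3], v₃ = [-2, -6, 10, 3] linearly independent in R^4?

linearly dependent

Row-reduce the matrix whose columns are v₁, v₂, v₃.
The reduction yields 1 nonzero row, so the rank is 1.
Since rank 1 < 3, the set is linearly dependent.
Indeed v₁ - v₂ = 0.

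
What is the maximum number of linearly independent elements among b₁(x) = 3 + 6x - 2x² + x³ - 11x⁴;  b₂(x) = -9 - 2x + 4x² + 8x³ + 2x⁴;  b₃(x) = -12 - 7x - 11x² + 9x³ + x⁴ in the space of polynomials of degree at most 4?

3

Represent each element by its coordinate vector in ℝ⁵.
Row-reduce the 3×5 matrix with these as rows.
Reduction leaves 3 leading entries, giving rank 3.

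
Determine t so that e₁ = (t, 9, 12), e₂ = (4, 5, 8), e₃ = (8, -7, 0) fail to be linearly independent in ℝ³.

Place the vectors as rows of a 3×3 matrix; dependence ⇔ determinant zero.
The determinant works out to 56*t - 240.
This vanishes exactly when t = 30/7.

t = 30/7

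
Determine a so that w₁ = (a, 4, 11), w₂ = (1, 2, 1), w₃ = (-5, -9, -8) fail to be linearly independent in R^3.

a = 23/7

The set is linearly dependent precisely when det[w₁; w₂; w₃] = 0.
Cofactor expansion gives det = 23 - 7*a.
Setting this to zero gives a = 23/7.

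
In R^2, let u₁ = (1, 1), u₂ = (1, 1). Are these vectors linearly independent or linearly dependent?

Row-reduce the matrix whose columns are u₁, u₂.
The reduction yields 1 nonzero row, so the rank is 1.
Since rank 1 < 2, the set is linearly dependent.
Indeed u₁ - u₂ = 0.

linearly dependent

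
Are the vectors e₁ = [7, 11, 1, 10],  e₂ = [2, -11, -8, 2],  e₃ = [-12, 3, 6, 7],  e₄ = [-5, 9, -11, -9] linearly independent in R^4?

linearly independent

Form the 4×4 matrix with these as columns; its determinant is -46996.
A nonzero determinant means the columns are linearly independent.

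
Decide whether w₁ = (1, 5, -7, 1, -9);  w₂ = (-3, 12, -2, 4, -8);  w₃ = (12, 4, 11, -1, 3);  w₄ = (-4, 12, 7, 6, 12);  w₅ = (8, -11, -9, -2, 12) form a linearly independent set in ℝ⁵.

linearly independent

Place the vectors as rows of a 5×5 matrix and reduce to echelon form.
The reduction yields 5 nonzero rows, so the rank is 5.
Since rank = 5 (the number of vectors), the set is linearly independent.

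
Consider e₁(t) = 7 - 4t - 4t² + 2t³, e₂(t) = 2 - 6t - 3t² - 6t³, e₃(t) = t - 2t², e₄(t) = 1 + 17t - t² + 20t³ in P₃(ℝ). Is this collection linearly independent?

linearly dependent

Take coordinates with respect to the standard basis {1, t, …, t³}.
Form the 4×4 matrix with these as columns; its determinant is 0.
A zero determinant means the columns are linearly dependent.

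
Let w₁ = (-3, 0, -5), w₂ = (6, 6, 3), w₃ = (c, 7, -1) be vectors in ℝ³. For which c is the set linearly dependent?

The vectors are dependent exactly when the determinant of the matrix with rows w₁, w₂, w₃ vanishes.
Expanding, det = 30*c - 129.
This vanishes exactly when c = 43/10.

c = 43/10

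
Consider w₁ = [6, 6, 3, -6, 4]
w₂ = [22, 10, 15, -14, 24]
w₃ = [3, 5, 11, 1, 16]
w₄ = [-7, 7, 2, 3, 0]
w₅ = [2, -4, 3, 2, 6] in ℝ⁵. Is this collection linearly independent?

The matrix [w₁|w₂|w₃|w₄|w₅] has determinant 0.
A zero determinant means the columns are linearly dependent.
Indeed 2w₁ - w₂ + w₃ - w₄ = 0.

linearly dependent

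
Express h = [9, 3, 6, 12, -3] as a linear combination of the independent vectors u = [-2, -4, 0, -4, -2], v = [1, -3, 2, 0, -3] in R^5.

h = -3u + 3v

Solve the system with u, v as columns and h as the right-hand side.
Back-substitution yields (c₁, c₂) = (-3, 3).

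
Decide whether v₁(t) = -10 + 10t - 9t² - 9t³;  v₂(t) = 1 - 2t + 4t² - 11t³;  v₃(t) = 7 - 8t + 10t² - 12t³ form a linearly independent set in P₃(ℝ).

linearly independent

Take coordinates with respect to the standard basis {1, t, …, t³}.
Row-reduce the matrix whose columns are v₁, v₂, v₃.
The reduction yields 3 nonzero rows, so the rank is 3.
Since rank = 3 (the number of vectors), the set is linearly independent.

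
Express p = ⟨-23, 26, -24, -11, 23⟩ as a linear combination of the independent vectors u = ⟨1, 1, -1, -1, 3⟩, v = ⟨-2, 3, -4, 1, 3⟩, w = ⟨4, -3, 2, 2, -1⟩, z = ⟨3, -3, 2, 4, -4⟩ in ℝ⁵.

Since u, v, w, z are independent, the coefficients expressing p are uniquely determined by a linear system.
Back-substitution yields (c₁, …, c₄) = (2, 3, -4, -1).

p = 2u + 3v - 4w - z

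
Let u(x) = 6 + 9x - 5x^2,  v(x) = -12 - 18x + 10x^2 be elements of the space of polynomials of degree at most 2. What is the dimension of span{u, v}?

1

Represent each element by its coordinate vector in ℝ³.
Form the matrix with u, v as columns and reduce.
Exactly 1 pivot survives; hence the rank is 1.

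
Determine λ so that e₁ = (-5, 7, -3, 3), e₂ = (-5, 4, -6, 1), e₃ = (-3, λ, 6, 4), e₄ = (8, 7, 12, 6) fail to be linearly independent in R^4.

The set is linearly dependent precisely when det[e₁; e₂; e₃; e₄] = 0.
The determinant works out to 585 - 90*λ.
Setting this to zero gives λ = 13/2.

λ = 13/2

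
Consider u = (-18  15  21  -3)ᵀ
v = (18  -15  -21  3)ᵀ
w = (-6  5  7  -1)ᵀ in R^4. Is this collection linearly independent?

Row-reduce the matrix whose columns are u, v, w.
The reduction yields 1 nonzero row, so the rank is 1.
Since rank 1 < 3, the set is linearly dependent.

linearly dependent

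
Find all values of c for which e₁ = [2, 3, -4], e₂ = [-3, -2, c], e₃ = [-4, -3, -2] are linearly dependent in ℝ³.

The vectors are dependent exactly when the determinant of the matrix with rows e₁, e₂, e₃ vanishes.
The determinant works out to -6*c - 14.
Solving -6*c - 14 = 0 yields c = -7/3.

c = -7/3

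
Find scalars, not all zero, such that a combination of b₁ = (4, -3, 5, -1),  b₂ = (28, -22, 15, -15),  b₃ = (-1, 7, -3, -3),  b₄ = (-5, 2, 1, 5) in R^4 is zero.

Set up α₁b₁ + … + α₄b₄ = 0 and solve the homogeneous system.
A generator of the null space is (3, -1, -1, -3).

3b₁ - b₂ - b₃ - 3b₄ = 0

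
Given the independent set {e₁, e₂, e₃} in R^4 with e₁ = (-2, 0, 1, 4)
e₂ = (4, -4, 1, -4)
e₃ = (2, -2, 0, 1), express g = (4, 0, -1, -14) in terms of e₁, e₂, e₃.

g = -2e₁ + e₂ - 2e₃

Solve the system with e₁, e₂, e₃ as columns and g as the right-hand side.
The system has the unique solution (α₁, α₂, α₃) = (-2, 1, -2).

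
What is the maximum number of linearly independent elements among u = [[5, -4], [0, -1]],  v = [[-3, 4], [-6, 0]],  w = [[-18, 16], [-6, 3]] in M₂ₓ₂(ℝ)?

2

Pass to coordinate vectors with respect to the basis {E₁₁, E₁₂, E₂₁, E₂₂}.
Apply Gaussian elimination to the matrix whose rows are u, v, w.
Exactly 2 pivots survive; hence the rank is 2.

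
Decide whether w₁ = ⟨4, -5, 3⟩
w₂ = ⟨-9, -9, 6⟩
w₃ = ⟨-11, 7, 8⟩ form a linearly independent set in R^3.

linearly independent

Form the 3×3 matrix with these as columns; its determinant is -972.
A nonzero determinant means the columns are linearly independent.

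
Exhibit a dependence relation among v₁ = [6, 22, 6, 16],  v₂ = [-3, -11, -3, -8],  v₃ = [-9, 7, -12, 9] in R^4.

v₁ + 2v₂ = 0

Set up α₁v₁ + … + α₃v₃ = 0 and solve the homogeneous system.
One solution (up to scaling) is (1, 2, 0).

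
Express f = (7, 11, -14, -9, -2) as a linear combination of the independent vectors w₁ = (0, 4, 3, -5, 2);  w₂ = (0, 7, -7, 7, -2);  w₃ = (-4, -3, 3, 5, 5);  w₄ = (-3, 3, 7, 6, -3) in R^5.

f = w₁ + w₂ - w₃ - w₄

Set up the augmented matrix [w₁ | w₂ | w₃ | w₄ | f] and row-reduce.
Row-reducing the augmented matrix gives the unique coefficients (α₁, …, α₄) = (1, 1, -1, -1).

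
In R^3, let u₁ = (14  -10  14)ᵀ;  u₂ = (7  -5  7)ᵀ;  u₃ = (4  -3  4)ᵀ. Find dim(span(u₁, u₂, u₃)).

2

Apply Gaussian elimination to the matrix whose rows are u₁, u₂, u₃.
Exactly 2 pivots survive; hence the rank is 2.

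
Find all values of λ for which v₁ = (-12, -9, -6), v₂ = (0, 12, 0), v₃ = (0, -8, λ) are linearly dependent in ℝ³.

λ = 0

The vectors are dependent exactly when the determinant of the matrix with rows v₁, v₂, v₃ vanishes.
Expanding, det = -144*λ.
Solving -144*λ = 0 yields λ = 0.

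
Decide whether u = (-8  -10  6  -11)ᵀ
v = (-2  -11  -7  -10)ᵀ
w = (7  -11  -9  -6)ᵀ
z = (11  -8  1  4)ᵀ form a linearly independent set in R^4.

Form the 4×4 matrix with these as columns; its determinant is 5507.
A nonzero determinant means the columns are linearly independent.

linearly independent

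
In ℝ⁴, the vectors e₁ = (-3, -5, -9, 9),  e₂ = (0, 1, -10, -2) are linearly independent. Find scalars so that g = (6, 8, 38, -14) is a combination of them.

Set up the augmented matrix [e₁ | e₂ | g] and row-reduce.
Back-substitution yields (α₁, α₂) = (-2, -2).

g = -2e₁ - 2e₂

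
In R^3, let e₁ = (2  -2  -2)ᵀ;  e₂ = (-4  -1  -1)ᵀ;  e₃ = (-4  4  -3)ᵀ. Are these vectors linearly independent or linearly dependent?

linearly independent

Form the 3×3 matrix with these as columns; its determinant is 70.
A nonzero determinant means the columns are linearly independent.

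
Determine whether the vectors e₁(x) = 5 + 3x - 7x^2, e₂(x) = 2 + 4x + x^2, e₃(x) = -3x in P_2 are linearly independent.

Take coordinates with respect to the standard basis {1, x, x^2}.
Place the vectors as rows of a 3×3 matrix and reduce to echelon form.
The reduction yields 3 nonzero rows, so the rank is 3.
Since rank = 3 (the number of vectors), the set is linearly independent.

linearly independent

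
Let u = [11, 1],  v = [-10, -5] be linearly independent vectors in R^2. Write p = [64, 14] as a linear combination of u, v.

Since u, v are independent, the coefficients expressing p are uniquely determined by a linear system.
The system has the unique solution (α₁, α₂) = (4, -2).

p = 4u - 2v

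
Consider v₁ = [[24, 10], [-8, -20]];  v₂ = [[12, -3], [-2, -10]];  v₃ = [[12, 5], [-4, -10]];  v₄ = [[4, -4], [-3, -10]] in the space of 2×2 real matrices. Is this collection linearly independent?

Take coordinates with respect to the standard basis {E₁₁, E₁₂, E₂₁, E₂₂}.
One vector is a scalar multiple of another, so the set is dependent.

linearly dependent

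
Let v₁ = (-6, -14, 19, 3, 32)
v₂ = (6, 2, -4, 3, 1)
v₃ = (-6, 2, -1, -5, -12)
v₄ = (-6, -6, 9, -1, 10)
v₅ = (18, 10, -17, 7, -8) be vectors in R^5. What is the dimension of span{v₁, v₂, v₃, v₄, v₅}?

Put the 5×5 matrix [v₁|v₂|v₃|v₄|v₅] into echelon form.
The echelon form has 2 nonzero rows, so the rank is 2.

2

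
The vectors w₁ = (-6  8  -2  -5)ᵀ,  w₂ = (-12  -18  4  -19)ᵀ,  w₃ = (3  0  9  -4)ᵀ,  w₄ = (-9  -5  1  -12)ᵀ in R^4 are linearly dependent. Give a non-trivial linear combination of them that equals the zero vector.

w₁ + w₂ - 2w₄ = 0

Row-reduce the matrix with w₁, w₂, w₃, w₄ as columns; the null space gives the coefficients.
A generator of the null space is (1, 1, 0, -2).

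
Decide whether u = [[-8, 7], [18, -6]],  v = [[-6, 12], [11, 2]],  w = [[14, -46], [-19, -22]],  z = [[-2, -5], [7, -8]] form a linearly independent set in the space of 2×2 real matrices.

Write each element as a coordinate vector in ℝ⁴ using {E₁₁, E₁₂, E₂₁, E₂₂}.
Row-reduce the matrix whose columns are u, v, w, z.
The reduction yields 2 nonzero rows, so the rank is 2.
Since rank 2 < 4, the set is linearly dependent.

linearly dependent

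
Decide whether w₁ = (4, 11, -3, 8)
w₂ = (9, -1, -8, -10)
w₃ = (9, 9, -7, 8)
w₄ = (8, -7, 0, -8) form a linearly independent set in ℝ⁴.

Form the 4×4 matrix with these as columns; its determinant is 5038.
A nonzero determinant means the columns are linearly independent.

linearly independent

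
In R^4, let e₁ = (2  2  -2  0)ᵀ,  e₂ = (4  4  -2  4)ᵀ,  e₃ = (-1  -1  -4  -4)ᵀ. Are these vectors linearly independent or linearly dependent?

Row-reduce the matrix whose columns are e₁, e₂, e₃.
The reduction yields 3 nonzero rows, so the rank is 3.
Since rank = 3 (the number of vectors), the set is linearly independent.

linearly independent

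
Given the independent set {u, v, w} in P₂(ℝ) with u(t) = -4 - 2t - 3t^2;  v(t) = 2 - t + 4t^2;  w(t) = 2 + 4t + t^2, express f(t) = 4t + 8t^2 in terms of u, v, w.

f = 4u + 4v + 4w

Take coordinate vectors relative to {1, t, t^2}.
Set up the augmented matrix [u | v | w | f] and row-reduce.
The system has the unique solution (c₁, c₂, c₃) = (4, 4, 4).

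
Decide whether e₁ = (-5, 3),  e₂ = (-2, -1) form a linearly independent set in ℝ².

Form the 2×2 matrix with these as columns; its determinant is 11.
A nonzero determinant means the columns are linearly independent.

linearly independent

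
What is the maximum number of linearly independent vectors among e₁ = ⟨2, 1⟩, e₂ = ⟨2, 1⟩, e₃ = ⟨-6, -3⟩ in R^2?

Row-reduce the 3×2 matrix with these as rows.
There is 1 pivot column, so rank = 1.
(With 3 elements in a 2-dimensional space the rank is at most 2.)

1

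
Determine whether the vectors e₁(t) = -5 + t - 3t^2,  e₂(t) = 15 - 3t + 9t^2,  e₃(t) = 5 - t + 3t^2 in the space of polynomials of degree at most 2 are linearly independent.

linearly dependent

Write each element as a coordinate vector in ℝ³ using {1, t, t^2}.
Form the 3×3 matrix with these as columns; its determinant is 0.
A zero determinant means the columns are linearly dependent.
Indeed 3e₁ + e₂ = 0.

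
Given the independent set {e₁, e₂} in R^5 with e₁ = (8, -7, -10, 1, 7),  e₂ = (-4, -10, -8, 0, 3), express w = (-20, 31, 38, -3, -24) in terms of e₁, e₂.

Since e₁, e₂ are independent, the coefficients expressing w are uniquely determined by a linear system.
The system has the unique solution (α₁, α₂) = (-3, -1).

w = -3e₁ - e₂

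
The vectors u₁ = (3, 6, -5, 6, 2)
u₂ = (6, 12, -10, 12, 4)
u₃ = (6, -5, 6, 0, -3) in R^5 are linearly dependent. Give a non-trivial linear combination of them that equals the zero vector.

Set up α₁u₁ + … + α₃u₃ = 0 and solve the homogeneous system.
A generator of the null space is (2, -1, 0).

2u₁ - u₂ = 0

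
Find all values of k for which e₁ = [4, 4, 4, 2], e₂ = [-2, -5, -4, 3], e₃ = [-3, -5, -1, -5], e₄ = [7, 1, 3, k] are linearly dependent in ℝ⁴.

Dependence holds iff the 4×4 matrix [e₁ e₂ e₃ e₄] is singular.
Expanding, det = 460 - 40*k.
Solving 460 - 40*k = 0 yields k = 23/2.

k = 23/2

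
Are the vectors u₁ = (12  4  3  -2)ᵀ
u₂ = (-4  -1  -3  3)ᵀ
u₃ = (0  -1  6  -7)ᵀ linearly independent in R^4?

linearly dependent

Place the vectors as rows of a 3×4 matrix and reduce to echelon form.
The reduction yields 2 nonzero rows, so the rank is 2.
Since rank 2 < 3, the set is linearly dependent.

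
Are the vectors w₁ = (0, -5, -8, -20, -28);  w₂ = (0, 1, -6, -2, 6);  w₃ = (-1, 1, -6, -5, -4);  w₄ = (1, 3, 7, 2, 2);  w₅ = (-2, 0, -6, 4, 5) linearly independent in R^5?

linearly dependent

Form the 5×5 matrix with these as columns; its determinant is 0.
A zero determinant means the columns are linearly dependent.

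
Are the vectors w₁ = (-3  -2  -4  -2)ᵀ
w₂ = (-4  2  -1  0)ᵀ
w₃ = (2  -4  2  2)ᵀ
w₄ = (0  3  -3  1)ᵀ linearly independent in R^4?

linearly independent

Row-reduce the matrix whose columns are w₁, w₂, w₃, w₄.
The reduction yields 4 nonzero rows, so the rank is 4.
Since rank = 4 (the number of vectors), the set is linearly independent.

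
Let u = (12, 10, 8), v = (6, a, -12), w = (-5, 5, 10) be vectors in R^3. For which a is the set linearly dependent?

Place the vectors as rows of a 3×3 matrix; dependence ⇔ determinant zero.
The determinant works out to 160*a + 960.
This vanishes exactly when a = -6.

a = -6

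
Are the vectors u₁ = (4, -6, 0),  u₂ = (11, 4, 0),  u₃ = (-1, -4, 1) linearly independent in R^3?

Place the vectors as rows of a 3×3 matrix and reduce to echelon form.
The reduction yields 3 nonzero rows, so the rank is 3.
Since rank = 3 (the number of vectors), the set is linearly independent.

linearly independent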